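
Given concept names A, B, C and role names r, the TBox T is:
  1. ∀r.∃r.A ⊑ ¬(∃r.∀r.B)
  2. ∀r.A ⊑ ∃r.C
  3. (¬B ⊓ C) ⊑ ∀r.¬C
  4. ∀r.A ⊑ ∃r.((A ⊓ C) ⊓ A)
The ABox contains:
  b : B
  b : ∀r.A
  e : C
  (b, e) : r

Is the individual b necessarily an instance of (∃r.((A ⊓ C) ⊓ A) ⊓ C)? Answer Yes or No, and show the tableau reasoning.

1. b : (∃r.((A ⊓ C) ⊓ A) ⊓ C)?  L(b) = {B, ∀r.A} ∪ {(∀r.((¬A ⊔ ¬C) ⊔ ¬A) ⊔ ¬C)}
   apply at b: ∀r.A⊑∃r.C; ∀r.A⊑∃r.((A ⊓ C) ⊓ A)
   open: L(b) ⊇ {B, ¬C, ∀r.A, ∃r.((A ⊓ C) ⊓ A), ∃r.C, …} (+ ∃-successors) — b ∉ (∃r.((A ⊓ C) ⊓ A) ⊓ C) possible
2. Hence b : (∃r.((A ⊓ C) ⊓ A) ⊓ C): not entailed.

No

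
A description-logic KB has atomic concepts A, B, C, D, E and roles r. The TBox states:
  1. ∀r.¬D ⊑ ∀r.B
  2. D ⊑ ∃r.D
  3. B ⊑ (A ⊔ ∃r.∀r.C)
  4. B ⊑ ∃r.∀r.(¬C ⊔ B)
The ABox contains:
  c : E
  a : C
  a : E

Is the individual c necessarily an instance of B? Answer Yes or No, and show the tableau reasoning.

No

1. c : B?  L(c) = {E} ∪ {¬B}
   open: L(c) ⊇ {E, ¬B, ¬D, ∃r.D} (+ ∃-successors) — c ∉ B possible
2. Hence c : B: not entailed.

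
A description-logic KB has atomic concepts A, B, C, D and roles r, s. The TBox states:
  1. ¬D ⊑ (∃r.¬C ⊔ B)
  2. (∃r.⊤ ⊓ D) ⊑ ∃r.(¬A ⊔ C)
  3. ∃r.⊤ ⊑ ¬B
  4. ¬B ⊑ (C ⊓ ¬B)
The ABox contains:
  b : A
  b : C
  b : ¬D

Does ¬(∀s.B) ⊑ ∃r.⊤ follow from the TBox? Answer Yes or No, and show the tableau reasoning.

No

1. ¬(∀s.B) ⊑ ∃r.⊤  ⇔  (∃s.¬B ⊓ ∀r.⊥) unsat w.r.t. T
   open: L(x₀) ⊇ {B, D, ∀r.⊥, ∃s.¬B} (+ ∃-successors)
2. Hence ¬(∀s.B) ⊑ ∃r.⊤: not entailed.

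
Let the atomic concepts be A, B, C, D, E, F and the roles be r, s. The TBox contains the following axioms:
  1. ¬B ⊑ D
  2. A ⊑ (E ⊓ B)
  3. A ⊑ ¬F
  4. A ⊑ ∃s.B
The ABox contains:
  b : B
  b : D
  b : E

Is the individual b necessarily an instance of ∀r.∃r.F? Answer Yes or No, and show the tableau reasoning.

1. b : ∀r.∃r.F?  L(b) = {B, D, E} ∪ {∃r.∀r.¬F}
   open: L(b) ⊇ {B, D, E, ¬A, ∃r.∀r.¬F} (+ ∃-successors) — b ∉ ∀r.∃r.F possible
2. Hence b : ∀r.∃r.F: not entailed.

No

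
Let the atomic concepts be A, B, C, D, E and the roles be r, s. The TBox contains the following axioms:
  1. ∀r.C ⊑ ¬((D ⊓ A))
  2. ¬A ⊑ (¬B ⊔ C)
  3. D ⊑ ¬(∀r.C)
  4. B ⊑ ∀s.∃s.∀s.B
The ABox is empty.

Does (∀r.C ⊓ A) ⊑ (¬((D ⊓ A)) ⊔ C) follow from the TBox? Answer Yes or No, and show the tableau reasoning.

1. (∀r.C ⊓ A) ⊑ (¬((D ⊓ A)) ⊔ C)  ⇔  ((∀r.C ⊓ A) ⊓ ((D ⊓ A) ⊓ ¬C)) unsat w.r.t. T
   all branches close; clash {C, ¬C} at an ∃-successor
2. Hence (∀r.C ⊓ A) ⊑ (¬((D ⊓ A)) ⊔ C): entailed.

Yes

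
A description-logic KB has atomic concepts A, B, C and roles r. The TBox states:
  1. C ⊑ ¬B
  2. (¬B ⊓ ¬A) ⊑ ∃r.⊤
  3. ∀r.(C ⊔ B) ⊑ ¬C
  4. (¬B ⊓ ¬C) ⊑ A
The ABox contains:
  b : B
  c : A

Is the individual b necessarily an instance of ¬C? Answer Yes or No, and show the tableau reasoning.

1. b : ¬C?  L(b) = {B} ∪ {C}
   clash {B, ¬B} at b — b ∈ ¬C
2. Hence b : ¬C: entailed.

Yes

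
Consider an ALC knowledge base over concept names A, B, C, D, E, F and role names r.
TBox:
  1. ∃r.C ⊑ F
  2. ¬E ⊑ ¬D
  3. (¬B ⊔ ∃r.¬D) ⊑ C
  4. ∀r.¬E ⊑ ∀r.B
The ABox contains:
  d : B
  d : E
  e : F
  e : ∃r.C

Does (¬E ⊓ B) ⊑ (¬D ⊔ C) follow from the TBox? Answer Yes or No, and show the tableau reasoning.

Yes

1. (¬E ⊓ B) ⊑ (¬D ⊔ C)  ⇔  ((¬E ⊓ B) ⊓ (D ⊓ ¬C)) unsat w.r.t. T
   all branches close; clash {D, ¬D} at x₀
2. Hence (¬E ⊓ B) ⊑ (¬D ⊔ C): entailed.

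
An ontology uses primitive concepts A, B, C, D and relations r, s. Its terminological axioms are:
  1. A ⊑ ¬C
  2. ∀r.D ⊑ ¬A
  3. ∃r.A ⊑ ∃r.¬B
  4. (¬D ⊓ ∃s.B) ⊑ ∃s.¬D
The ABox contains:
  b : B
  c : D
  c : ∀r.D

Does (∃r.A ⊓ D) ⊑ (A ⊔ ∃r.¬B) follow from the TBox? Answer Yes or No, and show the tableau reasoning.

Yes

1. (∃r.A ⊓ D) ⊑ (A ⊔ ∃r.¬B)  ⇔  ((∃r.A ⊓ D) ⊓ (¬A ⊓ ∀r.B)) unsat w.r.t. T
   all branches close; clash {B, ¬B} at an ∃-successor
2. Hence (∃r.A ⊓ D) ⊑ (A ⊔ ∃r.¬B): entailed.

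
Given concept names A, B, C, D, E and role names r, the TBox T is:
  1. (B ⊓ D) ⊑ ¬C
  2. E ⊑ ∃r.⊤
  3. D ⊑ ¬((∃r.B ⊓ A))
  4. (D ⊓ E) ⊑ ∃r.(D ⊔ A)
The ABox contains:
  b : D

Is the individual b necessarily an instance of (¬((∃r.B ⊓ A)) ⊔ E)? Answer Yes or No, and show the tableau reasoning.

Yes

1. b : (¬((∃r.B ⊓ A)) ⊔ E)?  L(b) = {D} ∪ {((∃r.B ⊓ A) ⊓ ¬E)}
   clash {A, ¬A} at b — b ∈ (¬((∃r.B ⊓ A)) ⊔ E)
2. Hence b : (¬((∃r.B ⊓ A)) ⊔ E): entailed.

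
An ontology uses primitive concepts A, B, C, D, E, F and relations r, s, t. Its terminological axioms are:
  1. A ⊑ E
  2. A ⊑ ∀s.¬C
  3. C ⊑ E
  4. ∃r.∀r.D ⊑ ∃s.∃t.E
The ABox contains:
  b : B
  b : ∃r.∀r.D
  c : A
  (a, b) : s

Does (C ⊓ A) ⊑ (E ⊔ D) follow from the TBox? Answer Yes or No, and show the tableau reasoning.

Yes

1. (C ⊓ A) ⊑ (E ⊔ D)  ⇔  ((C ⊓ A) ⊓ (¬E ⊓ ¬D)) unsat w.r.t. T
   all branches close; clash {E, ¬E} at x₀
2. Hence (C ⊓ A) ⊑ (E ⊔ D): entailed.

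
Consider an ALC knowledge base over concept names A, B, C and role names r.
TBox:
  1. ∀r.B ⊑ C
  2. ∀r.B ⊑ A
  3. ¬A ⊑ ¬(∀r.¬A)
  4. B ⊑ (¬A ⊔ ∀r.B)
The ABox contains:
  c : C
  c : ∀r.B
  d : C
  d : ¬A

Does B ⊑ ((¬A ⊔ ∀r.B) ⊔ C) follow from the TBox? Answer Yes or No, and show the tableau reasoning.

Yes

1. B ⊑ ((¬A ⊔ ∀r.B) ⊔ C)  ⇔  (B ⊓ ((A ⊓ ∃r.¬B) ⊓ ¬C)) unsat w.r.t. T
   all branches close; clash {B, ¬B} at an ∃-successor
2. Hence B ⊑ ((¬A ⊔ ∀r.B) ⊔ C): entailed.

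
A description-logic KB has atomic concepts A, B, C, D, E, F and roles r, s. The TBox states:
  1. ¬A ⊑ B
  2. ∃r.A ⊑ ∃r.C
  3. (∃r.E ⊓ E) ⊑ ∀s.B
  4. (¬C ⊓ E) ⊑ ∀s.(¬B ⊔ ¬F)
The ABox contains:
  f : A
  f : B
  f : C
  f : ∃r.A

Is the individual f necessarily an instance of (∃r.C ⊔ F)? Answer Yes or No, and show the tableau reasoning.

1. f : (∃r.C ⊔ F)?  L(f) = {A, B, C, ∃r.A} ∪ {(∀r.¬C ⊓ ¬F)}
   clash {C, ¬C} at an ∃-successor — f ∈ (∃r.C ⊔ F)
2. Hence f : (∃r.C ⊔ F): entailed.

Yes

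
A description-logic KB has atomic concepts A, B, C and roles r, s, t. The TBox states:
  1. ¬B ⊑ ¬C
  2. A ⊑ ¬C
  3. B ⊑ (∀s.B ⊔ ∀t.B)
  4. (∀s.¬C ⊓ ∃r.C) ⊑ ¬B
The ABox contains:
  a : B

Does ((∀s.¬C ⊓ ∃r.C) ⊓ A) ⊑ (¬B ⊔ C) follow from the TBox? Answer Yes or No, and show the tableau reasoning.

Yes

1. ((∀s.¬C ⊓ ∃r.C) ⊓ A) ⊑ (¬B ⊔ C)  ⇔  (((∀s.¬C ⊓ ∃r.C) ⊓ A) ⊓ (B ⊓ ¬C)) unsat w.r.t. T
   all branches close; clash {B, ¬B} at x₀
2. Hence ((∀s.¬C ⊓ ∃r.C) ⊓ A) ⊑ (¬B ⊔ C): entailed.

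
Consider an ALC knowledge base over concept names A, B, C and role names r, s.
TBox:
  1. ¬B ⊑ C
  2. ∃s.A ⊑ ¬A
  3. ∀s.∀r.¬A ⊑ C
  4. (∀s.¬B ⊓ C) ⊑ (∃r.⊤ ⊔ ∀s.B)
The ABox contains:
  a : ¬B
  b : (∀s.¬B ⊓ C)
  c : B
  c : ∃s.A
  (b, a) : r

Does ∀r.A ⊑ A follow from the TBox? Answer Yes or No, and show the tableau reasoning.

1. ∀r.A ⊑ A  ⇔  (∀r.A ⊓ ¬A) unsat w.r.t. T
   open: L(x₀) ⊇ {B, ¬A, ∀r.A, ∃s.B, ∃s.∃r.A} (+ ∃-successors)
2. Hence ∀r.A ⊑ A: not entailed.

No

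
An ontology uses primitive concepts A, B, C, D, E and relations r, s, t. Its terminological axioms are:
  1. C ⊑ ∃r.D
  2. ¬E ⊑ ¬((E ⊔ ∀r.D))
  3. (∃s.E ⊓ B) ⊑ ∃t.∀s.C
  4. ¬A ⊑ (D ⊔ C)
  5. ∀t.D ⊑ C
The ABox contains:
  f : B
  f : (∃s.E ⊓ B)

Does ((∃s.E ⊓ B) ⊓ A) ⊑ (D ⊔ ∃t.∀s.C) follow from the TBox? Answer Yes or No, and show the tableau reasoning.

Yes

1. ((∃s.E ⊓ B) ⊓ A) ⊑ (D ⊔ ∃t.∀s.C)  ⇔  (((∃s.E ⊓ B) ⊓ A) ⊓ (¬D ⊓ ∀t.∃s.¬C)) unsat w.r.t. T
   all branches close; clash {C, ¬C} at an ∃-successor
2. Hence ((∃s.E ⊓ B) ⊓ A) ⊑ (D ⊔ ∃t.∀s.C): entailed.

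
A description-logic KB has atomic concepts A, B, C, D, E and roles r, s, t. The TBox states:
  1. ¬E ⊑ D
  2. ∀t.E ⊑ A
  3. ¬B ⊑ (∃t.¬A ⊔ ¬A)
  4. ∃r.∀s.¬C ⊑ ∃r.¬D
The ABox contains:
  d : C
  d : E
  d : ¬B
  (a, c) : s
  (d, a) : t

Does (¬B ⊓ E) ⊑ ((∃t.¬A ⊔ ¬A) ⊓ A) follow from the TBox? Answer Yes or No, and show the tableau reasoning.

No

1. (¬B ⊓ E) ⊑ ((∃t.¬A ⊔ ¬A) ⊓ A)  ⇔  ((¬B ⊓ E) ⊓ ((∀t.A ⊓ A) ⊔ ¬A)) unsat w.r.t. T
   apply at x₀: ¬B⊑(∃t.¬A ⊔ ¬A)
   open: L(x₀) ⊇ {E, ¬A, ¬B, ∀r.∃s.C, ∃t.¬E} (+ ∃-successors)
2. Hence (¬B ⊓ E) ⊑ ((∃t.¬A ⊔ ¬A) ⊓ A): not entailed.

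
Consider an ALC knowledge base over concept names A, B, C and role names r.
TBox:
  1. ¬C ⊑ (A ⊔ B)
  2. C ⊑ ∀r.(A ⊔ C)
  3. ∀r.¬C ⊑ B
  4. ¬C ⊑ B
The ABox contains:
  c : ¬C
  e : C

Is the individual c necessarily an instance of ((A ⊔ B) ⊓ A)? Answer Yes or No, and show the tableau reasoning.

No

1. c : ((A ⊔ B) ⊓ A)?  L(c) = {¬C} ∪ {((¬A ⊓ ¬B) ⊔ ¬A)}
   apply at c: ¬C⊑(A ⊔ B); ¬C⊑B
   open: L(c) ⊇ {B, ¬A, ¬C} — c ∉ ((A ⊔ B) ⊓ A) possible
2. Hence c : ((A ⊔ B) ⊓ A): not entailed.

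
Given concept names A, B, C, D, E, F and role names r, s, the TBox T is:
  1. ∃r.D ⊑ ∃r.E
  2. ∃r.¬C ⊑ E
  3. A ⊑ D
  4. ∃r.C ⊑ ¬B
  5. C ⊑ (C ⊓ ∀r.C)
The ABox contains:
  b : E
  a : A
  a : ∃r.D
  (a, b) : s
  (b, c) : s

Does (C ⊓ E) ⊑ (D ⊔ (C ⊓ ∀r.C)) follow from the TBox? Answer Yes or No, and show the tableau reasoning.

1. (C ⊓ E) ⊑ (D ⊔ (C ⊓ ∀r.C))  ⇔  ((C ⊓ E) ⊓ (¬D ⊓ (¬C ⊔ ∃r.¬C))) unsat w.r.t. T
   all branches close; clash {D, ¬D} at x₀
2. Hence (C ⊓ E) ⊑ (D ⊔ (C ⊓ ∀r.C)): entailed.

Yes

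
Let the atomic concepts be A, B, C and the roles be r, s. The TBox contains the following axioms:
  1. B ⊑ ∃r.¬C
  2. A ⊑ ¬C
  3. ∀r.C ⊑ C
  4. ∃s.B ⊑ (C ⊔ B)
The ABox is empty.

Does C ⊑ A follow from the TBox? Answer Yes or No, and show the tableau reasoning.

1. C ⊑ A  ⇔  (C ⊓ ¬A) unsat w.r.t. T
   open: L(x₀) ⊇ {C, ¬A, ¬B, ∀s.¬B}
2. Hence C ⊑ A: not entailed.

No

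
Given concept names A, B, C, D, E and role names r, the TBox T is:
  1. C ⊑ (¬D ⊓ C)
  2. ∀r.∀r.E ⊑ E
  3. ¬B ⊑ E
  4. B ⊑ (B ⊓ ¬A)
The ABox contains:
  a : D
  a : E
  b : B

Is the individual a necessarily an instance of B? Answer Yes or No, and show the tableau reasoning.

1. a : B?  L(a) = {D, E} ∪ {¬B}
   open: L(a) ⊇ {D, E, ¬B, ¬C} — a ∉ B possible
2. Hence a : B: not entailed.

No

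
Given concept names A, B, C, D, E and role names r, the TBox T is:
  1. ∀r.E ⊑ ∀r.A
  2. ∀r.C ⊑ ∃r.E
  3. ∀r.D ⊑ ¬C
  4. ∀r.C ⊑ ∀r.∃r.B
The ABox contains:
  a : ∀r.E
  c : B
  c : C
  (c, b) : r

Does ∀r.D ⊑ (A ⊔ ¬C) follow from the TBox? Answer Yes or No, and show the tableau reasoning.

Yes

1. ∀r.D ⊑ (A ⊔ ¬C)  ⇔  (∀r.D ⊓ (¬A ⊓ C)) unsat w.r.t. T
   all branches close; clash {C, ¬C} at x₀
2. Hence ∀r.D ⊑ (A ⊔ ¬C): entailed.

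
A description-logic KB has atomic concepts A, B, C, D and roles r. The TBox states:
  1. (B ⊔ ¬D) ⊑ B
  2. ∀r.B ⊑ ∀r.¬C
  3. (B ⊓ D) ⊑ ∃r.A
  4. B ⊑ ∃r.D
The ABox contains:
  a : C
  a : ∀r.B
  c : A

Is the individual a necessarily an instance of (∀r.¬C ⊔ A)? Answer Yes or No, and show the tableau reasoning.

Yes

1. a : (∀r.¬C ⊔ A)?  L(a) = {C, ∀r.B} ∪ {(∃r.C ⊓ ¬A)}
   clash {C, ¬C} at an ∃-successor — a ∈ (∀r.¬C ⊔ A)
2. Hence a : (∀r.¬C ⊔ A): entailed.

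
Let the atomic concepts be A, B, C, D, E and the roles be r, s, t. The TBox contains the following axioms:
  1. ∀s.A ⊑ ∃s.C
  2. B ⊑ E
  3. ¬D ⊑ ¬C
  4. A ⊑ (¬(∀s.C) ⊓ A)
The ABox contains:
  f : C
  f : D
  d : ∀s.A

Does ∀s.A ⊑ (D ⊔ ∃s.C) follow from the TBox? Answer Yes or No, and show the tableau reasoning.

Yes

1. ∀s.A ⊑ (D ⊔ ∃s.C)  ⇔  (∀s.A ⊓ (¬D ⊓ ∀s.¬C)) unsat w.r.t. T
   all branches close; clash {C, ¬C} at an ∃-successor
2. Hence ∀s.A ⊑ (D ⊔ ∃s.C): entailed.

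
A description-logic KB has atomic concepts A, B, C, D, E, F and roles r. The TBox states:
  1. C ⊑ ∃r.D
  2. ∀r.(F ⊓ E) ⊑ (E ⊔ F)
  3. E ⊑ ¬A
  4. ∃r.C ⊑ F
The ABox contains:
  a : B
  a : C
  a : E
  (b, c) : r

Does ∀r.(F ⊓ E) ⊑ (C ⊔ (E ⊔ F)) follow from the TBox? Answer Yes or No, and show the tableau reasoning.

Yes

1. ∀r.(F ⊓ E) ⊑ (C ⊔ (E ⊔ F))  ⇔  (∀r.(F ⊓ E) ⊓ (¬C ⊓ (¬E ⊓ ¬F))) unsat w.r.t. T
   all branches close; clash {F, ¬F} at x₀
2. Hence ∀r.(F ⊓ E) ⊑ (C ⊔ (E ⊔ F)): entailed.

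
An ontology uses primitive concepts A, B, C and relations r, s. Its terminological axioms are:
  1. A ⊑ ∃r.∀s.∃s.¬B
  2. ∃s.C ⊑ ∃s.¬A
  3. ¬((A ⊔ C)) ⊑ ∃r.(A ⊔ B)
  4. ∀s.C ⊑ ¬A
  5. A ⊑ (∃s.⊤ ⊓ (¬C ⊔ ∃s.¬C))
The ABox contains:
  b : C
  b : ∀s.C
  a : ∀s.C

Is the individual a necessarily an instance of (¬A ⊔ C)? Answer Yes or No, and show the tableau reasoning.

1. a : (¬A ⊔ C)?  L(a) = {∀s.C} ∪ {(A ⊓ ¬C)}
   clash {A, ¬A} at a — a ∈ (¬A ⊔ C)
2. Hence a : (¬A ⊔ C): entailed.

Yes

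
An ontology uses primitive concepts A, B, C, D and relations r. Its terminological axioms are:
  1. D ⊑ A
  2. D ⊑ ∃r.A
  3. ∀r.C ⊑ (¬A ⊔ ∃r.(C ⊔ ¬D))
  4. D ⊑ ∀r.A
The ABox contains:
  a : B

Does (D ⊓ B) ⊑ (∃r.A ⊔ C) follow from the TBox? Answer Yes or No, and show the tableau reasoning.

1. (D ⊓ B) ⊑ (∃r.A ⊔ C)  ⇔  ((D ⊓ B) ⊓ (∀r.¬A ⊓ ¬C)) unsat w.r.t. T
   all branches close; clash {A, ¬A} at an ∃-successor
2. Hence (D ⊓ B) ⊑ (∃r.A ⊔ C): entailed.

Yes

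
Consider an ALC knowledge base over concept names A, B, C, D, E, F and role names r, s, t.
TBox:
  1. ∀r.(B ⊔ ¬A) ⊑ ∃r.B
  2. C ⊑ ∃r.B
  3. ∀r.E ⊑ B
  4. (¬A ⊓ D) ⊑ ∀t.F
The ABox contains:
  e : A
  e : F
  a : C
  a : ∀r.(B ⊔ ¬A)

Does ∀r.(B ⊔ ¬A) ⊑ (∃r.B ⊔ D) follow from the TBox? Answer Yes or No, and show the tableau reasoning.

1. ∀r.(B ⊔ ¬A) ⊑ (∃r.B ⊔ D)  ⇔  (∀r.(B ⊔ ¬A) ⊓ (∀r.¬B ⊓ ¬D)) unsat w.r.t. T
   all branches close; clash {B, ¬B} at an ∃-successor
2. Hence ∀r.(B ⊔ ¬A) ⊑ (∃r.B ⊔ D): entailed.

Yes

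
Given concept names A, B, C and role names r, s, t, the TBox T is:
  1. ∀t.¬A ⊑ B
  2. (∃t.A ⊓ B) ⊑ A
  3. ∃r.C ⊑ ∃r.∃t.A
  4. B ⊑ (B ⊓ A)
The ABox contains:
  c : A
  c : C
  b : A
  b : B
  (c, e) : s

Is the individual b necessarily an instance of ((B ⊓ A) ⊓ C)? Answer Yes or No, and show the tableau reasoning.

1. b : ((B ⊓ A) ⊓ C)?  L(b) = {A, B} ∪ {((¬B ⊔ ¬A) ⊔ ¬C)}
   apply at b: B⊑(B ⊓ A)
   open: L(b) ⊇ {A, B, ¬C, ∀r.¬C} — b ∉ ((B ⊓ A) ⊓ C) possible
2. Hence b : ((B ⊓ A) ⊓ C): not entailed.

No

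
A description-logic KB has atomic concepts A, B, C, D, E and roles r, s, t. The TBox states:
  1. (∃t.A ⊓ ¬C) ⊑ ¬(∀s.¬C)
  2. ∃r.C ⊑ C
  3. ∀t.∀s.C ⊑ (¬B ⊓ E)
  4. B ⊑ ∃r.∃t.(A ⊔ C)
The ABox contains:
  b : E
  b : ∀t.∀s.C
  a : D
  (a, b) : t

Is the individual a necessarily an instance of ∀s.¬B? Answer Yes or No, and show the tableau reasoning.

No

1. a : ∀s.¬B?  L(a) = {D} ∪ {∃s.B}
   open: L(a) ⊇ {D, ¬B, ∀r.¬C, ∀t.¬A, ∃s.B, …} (+ ∃-successors) — a ∉ ∀s.¬B possible
2. Hence a : ∀s.¬B: not entailed.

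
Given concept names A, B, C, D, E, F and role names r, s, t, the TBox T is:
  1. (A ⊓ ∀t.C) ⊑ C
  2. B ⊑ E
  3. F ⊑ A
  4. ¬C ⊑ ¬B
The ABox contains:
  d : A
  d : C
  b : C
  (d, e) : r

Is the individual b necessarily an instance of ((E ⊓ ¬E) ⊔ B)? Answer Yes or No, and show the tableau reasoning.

No

1. b : ((E ⊓ ¬E) ⊔ B)?  L(b) = {C} ∪ {((¬E ⊔ E) ⊓ ¬B)}
   open: L(b) ⊇ {C, ¬B, ¬E, ¬F} — b ∉ ((E ⊓ ¬E) ⊔ B) possible
2. Hence b : ((E ⊓ ¬E) ⊔ B): not entailed.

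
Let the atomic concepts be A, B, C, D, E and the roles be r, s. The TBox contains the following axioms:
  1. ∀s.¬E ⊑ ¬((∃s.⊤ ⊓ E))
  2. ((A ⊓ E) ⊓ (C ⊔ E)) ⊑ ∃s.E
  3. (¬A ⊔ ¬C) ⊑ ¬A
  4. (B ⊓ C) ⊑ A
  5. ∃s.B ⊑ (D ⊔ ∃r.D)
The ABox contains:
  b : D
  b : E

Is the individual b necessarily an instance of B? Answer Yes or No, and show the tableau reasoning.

1. b : B?  L(b) = {D, E} ∪ {¬B}
   open: L(b) ⊇ {A, C, D, E, ¬B, …} (+ ∃-successors) — b ∉ B possible
2. Hence b : B: not entailed.

No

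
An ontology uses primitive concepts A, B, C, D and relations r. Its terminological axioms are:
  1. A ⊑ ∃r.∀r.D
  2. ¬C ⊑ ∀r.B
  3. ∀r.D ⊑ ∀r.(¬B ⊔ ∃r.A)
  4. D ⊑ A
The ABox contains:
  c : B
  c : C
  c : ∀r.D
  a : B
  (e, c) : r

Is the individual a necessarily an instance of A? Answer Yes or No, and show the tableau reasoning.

1. a : A?  L(a) = {B} ∪ {¬A}
   open: L(a) ⊇ {B, C, ¬A, ¬D, ∃r.¬D} (+ ∃-successors) — a ∉ A possible
2. Hence a : A: not entailed.

No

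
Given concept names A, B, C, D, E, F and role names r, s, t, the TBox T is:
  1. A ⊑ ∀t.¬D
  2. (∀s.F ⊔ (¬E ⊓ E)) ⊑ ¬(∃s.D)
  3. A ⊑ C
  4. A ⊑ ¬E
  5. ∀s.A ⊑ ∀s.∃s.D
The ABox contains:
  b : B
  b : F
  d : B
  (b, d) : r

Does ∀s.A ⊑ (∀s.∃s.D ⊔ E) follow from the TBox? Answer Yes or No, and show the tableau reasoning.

Yes

1. ∀s.A ⊑ (∀s.∃s.D ⊔ E)  ⇔  (∀s.A ⊓ (∃s.∀s.¬D ⊓ ¬E)) unsat w.r.t. T
   all branches close; clash {D, ¬D} at an ∃-successor
2. Hence ∀s.A ⊑ (∀s.∃s.D ⊔ E): entailed.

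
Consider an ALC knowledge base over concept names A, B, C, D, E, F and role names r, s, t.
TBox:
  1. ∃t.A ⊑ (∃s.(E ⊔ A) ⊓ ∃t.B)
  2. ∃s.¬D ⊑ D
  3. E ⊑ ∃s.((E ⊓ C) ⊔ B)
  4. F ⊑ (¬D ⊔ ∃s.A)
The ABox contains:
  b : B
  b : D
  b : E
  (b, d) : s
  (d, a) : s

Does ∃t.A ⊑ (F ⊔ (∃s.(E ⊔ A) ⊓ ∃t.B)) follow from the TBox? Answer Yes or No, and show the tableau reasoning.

Yes

1. ∃t.A ⊑ (F ⊔ (∃s.(E ⊔ A) ⊓ ∃t.B))  ⇔  (∃t.A ⊓ (¬F ⊓ (∀s.(¬E ⊓ ¬A) ⊔ ∀t.¬B))) unsat w.r.t. T
   all branches close; clash {B, ¬B} at an ∃-successor
2. Hence ∃t.A ⊑ (F ⊔ (∃s.(E ⊔ A) ⊓ ∃t.B)): entailed.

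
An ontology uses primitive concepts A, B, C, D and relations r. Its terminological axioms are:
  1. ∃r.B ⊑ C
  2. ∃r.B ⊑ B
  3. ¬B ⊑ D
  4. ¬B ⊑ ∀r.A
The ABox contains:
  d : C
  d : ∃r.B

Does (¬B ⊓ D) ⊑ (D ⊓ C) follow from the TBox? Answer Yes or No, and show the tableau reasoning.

No

1. (¬B ⊓ D) ⊑ (D ⊓ C)  ⇔  ((¬B ⊓ D) ⊓ (¬D ⊔ ¬C)) unsat w.r.t. T
   apply at x₀: ¬B⊑∀r.A
   open: L(x₀) ⊇ {D, ¬B, ¬C, ∀r.A, ∀r.¬B}
2. Hence (¬B ⊓ D) ⊑ (D ⊓ C): not entailed.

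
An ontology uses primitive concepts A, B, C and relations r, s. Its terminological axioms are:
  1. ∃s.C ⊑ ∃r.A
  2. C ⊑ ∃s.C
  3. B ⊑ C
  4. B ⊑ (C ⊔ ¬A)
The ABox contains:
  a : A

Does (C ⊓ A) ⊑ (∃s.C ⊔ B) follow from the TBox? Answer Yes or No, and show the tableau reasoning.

1. (C ⊓ A) ⊑ (∃s.C ⊔ B)  ⇔  ((C ⊓ A) ⊓ (∀s.¬C ⊓ ¬B)) unsat w.r.t. T
   all branches close; clash {C, ¬C} at an ∃-successor
2. Hence (C ⊓ A) ⊑ (∃s.C ⊔ B): entailed.

Yes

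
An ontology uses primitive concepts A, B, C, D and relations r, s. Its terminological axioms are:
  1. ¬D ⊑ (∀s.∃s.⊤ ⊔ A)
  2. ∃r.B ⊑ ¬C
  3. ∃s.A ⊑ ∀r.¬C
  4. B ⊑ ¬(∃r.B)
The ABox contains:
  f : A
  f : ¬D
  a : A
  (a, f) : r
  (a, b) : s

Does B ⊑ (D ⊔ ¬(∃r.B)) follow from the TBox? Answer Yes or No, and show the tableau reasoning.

1. B ⊑ (D ⊔ ¬(∃r.B))  ⇔  (B ⊓ (¬D ⊓ ∃r.B)) unsat w.r.t. T
   all branches close; clash {B, ¬B} at an ∃-successor
2. Hence B ⊑ (D ⊔ ¬(∃r.B)): entailed.

Yes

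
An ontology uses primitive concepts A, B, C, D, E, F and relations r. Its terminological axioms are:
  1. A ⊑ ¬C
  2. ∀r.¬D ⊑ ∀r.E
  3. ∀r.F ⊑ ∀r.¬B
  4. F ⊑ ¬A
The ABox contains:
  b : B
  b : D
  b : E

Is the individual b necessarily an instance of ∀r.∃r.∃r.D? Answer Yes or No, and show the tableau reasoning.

No

1. b : ∀r.∃r.∃r.D?  L(b) = {B, D, E} ∪ {∃r.∀r.∀r.¬D}
   open: L(b) ⊇ {B, D, E, ¬A, ∃r.D, …} (+ ∃-successors) — b ∉ ∀r.∃r.∃r.D possible
2. Hence b : ∀r.∃r.∃r.D: not entailed.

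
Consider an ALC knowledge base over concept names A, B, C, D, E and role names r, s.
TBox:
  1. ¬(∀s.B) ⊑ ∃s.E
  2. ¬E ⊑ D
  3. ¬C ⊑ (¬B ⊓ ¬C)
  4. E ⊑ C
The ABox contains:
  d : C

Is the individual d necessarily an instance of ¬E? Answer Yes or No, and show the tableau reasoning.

1. d : ¬E?  L(d) = {C} ∪ {E}
   open: L(d) ⊇ {C, E, ∀s.B} — d ∉ ¬E possible
2. Hence d : ¬E: not entailed.

No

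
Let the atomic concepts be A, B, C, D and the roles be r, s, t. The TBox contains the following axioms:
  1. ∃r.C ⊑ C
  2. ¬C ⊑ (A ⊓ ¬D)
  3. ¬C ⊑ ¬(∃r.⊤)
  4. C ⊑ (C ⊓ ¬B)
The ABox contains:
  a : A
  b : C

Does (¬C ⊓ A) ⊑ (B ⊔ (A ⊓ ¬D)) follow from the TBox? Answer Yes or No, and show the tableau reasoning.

1. (¬C ⊓ A) ⊑ (B ⊔ (A ⊓ ¬D))  ⇔  ((¬C ⊓ A) ⊓ (¬B ⊓ (¬A ⊔ D))) unsat w.r.t. T
   all branches close; clash {D, ¬D} at x₀
2. Hence (¬C ⊓ A) ⊑ (B ⊔ (A ⊓ ¬D)): entailed.

Yes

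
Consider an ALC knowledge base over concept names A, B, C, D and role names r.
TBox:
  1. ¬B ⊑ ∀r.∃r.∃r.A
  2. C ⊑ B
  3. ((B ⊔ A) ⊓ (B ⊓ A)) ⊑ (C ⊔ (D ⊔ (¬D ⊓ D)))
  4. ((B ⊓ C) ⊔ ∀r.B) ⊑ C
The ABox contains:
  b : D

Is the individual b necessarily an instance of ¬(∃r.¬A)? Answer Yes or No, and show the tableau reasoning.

1. b : ¬(∃r.¬A)?  L(b) = {D} ∪ {∃r.¬A}
   open: L(b) ⊇ {B, D, ¬A, ¬C, ∃r.¬A, …} (+ ∃-successors) — b ∉ ¬(∃r.¬A) possible
2. Hence b : ¬(∃r.¬A): not entailed.

No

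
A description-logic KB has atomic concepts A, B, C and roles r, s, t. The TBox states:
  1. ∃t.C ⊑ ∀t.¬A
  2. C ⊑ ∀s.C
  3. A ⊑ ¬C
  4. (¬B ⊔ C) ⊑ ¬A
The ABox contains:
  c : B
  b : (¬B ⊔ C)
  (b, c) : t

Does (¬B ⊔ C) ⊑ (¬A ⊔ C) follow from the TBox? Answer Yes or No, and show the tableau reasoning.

Yes

1. (¬B ⊔ C) ⊑ (¬A ⊔ C)  ⇔  ((¬B ⊔ C) ⊓ (A ⊓ ¬C)) unsat w.r.t. T
   all branches close; clash {C, ¬C} at x₀
2. Hence (¬B ⊔ C) ⊑ (¬A ⊔ C): entailed.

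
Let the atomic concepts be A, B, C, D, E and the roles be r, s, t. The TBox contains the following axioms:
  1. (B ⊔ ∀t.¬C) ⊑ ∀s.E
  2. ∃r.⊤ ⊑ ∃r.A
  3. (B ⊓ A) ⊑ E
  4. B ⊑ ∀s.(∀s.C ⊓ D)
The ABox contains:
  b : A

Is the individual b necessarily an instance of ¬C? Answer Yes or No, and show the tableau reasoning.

No

1. b : ¬C?  L(b) = {A} ∪ {C}
   open: L(b) ⊇ {A, C, ¬B, ∀r.⊥, ∃t.C} (+ ∃-successors) — b ∉ ¬C possible
2. Hence b : ¬C: not entailed.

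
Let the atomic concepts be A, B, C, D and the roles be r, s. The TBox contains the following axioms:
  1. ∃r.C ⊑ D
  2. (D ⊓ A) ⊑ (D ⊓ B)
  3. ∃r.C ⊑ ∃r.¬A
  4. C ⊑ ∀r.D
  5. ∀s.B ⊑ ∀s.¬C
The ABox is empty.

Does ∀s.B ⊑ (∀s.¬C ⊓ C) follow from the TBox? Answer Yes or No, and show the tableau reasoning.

No

1. ∀s.B ⊑ (∀s.¬C ⊓ C)  ⇔  (∀s.B ⊓ (∃s.C ⊔ ¬C)) unsat w.r.t. T
   apply at x₀: ∀s.B⊑∀s.¬C
   open: L(x₀) ⊇ {¬C, ¬D, ∀r.¬C, ∀s.B, ∀s.¬C}
2. Hence ∀s.B ⊑ (∀s.¬C ⊓ C): not entailed.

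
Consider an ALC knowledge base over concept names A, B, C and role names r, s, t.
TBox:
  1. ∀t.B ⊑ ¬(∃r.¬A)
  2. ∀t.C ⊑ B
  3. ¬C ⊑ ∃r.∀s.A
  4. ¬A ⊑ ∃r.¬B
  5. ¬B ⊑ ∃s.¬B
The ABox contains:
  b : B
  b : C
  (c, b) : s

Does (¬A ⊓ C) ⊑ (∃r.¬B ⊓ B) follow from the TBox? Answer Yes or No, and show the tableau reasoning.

No

1. (¬A ⊓ C) ⊑ (∃r.¬B ⊓ B)  ⇔  ((¬A ⊓ C) ⊓ (∀r.B ⊔ ¬B)) unsat w.r.t. T
   apply at x₀: ¬A⊑∃r.¬B
   open: L(x₀) ⊇ {C, ¬A, ¬B, ∃r.¬B, ∃s.¬B, …} (+ ∃-successors)
2. Hence (¬A ⊓ C) ⊑ (∃r.¬B ⊓ B): not entailed.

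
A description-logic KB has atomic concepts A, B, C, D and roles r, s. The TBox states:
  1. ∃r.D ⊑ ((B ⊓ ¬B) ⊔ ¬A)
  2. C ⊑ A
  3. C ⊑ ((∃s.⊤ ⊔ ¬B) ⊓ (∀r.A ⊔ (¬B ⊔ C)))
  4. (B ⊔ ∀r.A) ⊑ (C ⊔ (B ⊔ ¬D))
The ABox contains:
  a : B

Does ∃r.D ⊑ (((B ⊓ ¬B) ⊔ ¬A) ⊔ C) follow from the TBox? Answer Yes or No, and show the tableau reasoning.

Yes

1. ∃r.D ⊑ (((B ⊓ ¬B) ⊔ ¬A) ⊔ C)  ⇔  (∃r.D ⊓ (((¬B ⊔ B) ⊓ A) ⊓ ¬C)) unsat w.r.t. T
   all branches close; clash {A, ¬A} at x₀
2. Hence ∃r.D ⊑ (((B ⊓ ¬B) ⊔ ¬A) ⊔ C): entailed.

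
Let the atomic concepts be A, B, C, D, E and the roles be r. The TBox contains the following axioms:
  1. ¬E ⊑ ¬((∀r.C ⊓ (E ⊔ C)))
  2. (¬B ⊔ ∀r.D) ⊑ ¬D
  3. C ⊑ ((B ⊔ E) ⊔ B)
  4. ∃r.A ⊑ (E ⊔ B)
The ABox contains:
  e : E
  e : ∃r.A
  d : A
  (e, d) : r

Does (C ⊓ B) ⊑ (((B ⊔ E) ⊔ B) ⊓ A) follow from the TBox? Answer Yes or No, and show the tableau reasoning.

No

1. (C ⊓ B) ⊑ (((B ⊔ E) ⊔ B) ⊓ A)  ⇔  ((C ⊓ B) ⊓ (((¬B ⊓ ¬E) ⊓ ¬B) ⊔ ¬A)) unsat w.r.t. T
   apply at x₀: C⊑((B ⊔ E) ⊔ B)
   open: L(x₀) ⊇ {B, C, E, ¬A, ∀r.¬A, …} (+ ∃-successors)
2. Hence (C ⊓ B) ⊑ (((B ⊔ E) ⊔ B) ⊓ A): not entailed.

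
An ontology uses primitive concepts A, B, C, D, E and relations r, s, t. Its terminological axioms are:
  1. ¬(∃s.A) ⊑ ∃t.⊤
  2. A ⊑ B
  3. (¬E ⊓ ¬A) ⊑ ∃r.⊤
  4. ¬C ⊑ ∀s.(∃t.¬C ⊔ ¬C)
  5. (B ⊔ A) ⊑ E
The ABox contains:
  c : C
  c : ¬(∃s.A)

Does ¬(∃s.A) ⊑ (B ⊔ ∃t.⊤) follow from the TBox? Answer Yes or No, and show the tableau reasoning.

Yes

1. ¬(∃s.A) ⊑ (B ⊔ ∃t.⊤)  ⇔  (∀s.¬A ⊓ (¬B ⊓ ∀t.⊥)) unsat w.r.t. T
   all branches close; clash {B, ¬B} at x₀
2. Hence ¬(∃s.A) ⊑ (B ⊔ ∃t.⊤): entailed.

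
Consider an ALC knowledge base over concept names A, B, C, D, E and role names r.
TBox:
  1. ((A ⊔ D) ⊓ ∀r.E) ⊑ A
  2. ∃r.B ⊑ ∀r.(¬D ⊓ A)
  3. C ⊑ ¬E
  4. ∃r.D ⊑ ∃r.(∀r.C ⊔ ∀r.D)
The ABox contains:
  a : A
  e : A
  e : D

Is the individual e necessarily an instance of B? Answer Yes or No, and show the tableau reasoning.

1. e : B?  L(e) = {A, D} ∪ {¬B}
   open: L(e) ⊇ {A, D, ¬B, ¬C, ∀r.¬B, …} — e ∉ B possible
2. Hence e : B: not entailed.

No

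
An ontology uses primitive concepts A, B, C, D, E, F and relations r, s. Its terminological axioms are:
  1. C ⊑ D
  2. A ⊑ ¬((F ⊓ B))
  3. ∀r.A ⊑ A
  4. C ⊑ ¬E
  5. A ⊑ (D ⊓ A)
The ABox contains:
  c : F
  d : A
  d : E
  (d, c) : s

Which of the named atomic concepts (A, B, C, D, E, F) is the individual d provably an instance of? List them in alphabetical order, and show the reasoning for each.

{A, D, E}

1. d : A?  L(d) = {A, E} ∪ {¬A}
   clash {A, ¬A} at d — d ∈ A
2. d : B?  L(d) = {A, E} ∪ {¬B}
   apply at d: A⊑¬((F ⊓ B)); A⊑(D ⊓ A)
   open: L(d) ⊇ {A, D, E, ¬B, ¬C} — d ∉ B possible
3. d : C?  L(d) = {A, E} ∪ {¬C}
   apply at d: A⊑¬((F ⊓ B)); A⊑(D ⊓ A)
   open: L(d) ⊇ {A, D, E, ¬C, ¬F} — d ∉ C possible
4. d : D?  L(d) = {A, E} ∪ {¬D}
   clash {D, ¬D} at d — d ∈ D
5. d : E?  L(d) = {A, E} ∪ {¬E}
   clash {E, ¬E} at d — d ∈ E
6. d : F?  L(d) = {A, E} ∪ {¬F}
   apply at d: A⊑¬((F ⊓ B)); A⊑(D ⊓ A)
   open: L(d) ⊇ {A, D, E, ¬C, ¬F} — d ∉ F possible
7. Entailed for d: {A, D, E}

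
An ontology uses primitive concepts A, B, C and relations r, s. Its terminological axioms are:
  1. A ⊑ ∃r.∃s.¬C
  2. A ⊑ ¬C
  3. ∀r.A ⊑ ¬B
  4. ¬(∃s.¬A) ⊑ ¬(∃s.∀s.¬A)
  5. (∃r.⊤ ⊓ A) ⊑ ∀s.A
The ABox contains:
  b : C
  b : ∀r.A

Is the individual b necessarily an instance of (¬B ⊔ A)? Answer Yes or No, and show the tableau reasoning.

1. b : (¬B ⊔ A)?  L(b) = {C, ∀r.A} ∪ {(B ⊓ ¬A)}
   clash {B, ¬B} at b — b ∈ (¬B ⊔ A)
2. Hence b : (¬B ⊔ A): entailed.

Yes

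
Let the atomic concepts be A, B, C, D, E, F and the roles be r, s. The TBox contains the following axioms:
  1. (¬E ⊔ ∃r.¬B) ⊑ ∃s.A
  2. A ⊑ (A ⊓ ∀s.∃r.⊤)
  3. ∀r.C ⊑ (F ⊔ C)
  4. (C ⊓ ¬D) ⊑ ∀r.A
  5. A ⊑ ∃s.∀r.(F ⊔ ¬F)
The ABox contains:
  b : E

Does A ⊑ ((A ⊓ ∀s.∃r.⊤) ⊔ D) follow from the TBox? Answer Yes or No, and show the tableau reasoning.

1. A ⊑ ((A ⊓ ∀s.∃r.⊤) ⊔ D)  ⇔  (A ⊓ ((¬A ⊔ ∃s.∀r.⊥) ⊓ ¬D)) unsat w.r.t. T
   all branches close; clash ⊥ at an ∃-successor
2. Hence A ⊑ ((A ⊓ ∀s.∃r.⊤) ⊔ D): entailed.

Yes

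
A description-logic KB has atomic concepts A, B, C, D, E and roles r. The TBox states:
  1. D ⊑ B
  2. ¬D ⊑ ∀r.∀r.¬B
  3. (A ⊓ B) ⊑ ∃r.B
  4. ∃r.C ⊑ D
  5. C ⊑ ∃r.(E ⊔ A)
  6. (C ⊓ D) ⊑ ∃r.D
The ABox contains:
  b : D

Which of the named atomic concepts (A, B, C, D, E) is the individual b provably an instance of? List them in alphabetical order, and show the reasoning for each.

1. b : A?  L(b) = {D} ∪ {¬A}
   apply at b: D⊑B
   open: L(b) ⊇ {B, D, ¬A, ¬C} — b ∉ A possible
2. b : B?  L(b) = {D} ∪ {¬B}
   clash {B, ¬B} at b — b ∈ B
3. b : C?  L(b) = {D} ∪ {¬C}
   apply at b: D⊑B
   open: L(b) ⊇ {B, D, ¬A, ¬C} — b ∉ C possible
4. b : D?  L(b) = {D} ∪ {¬D}
   clash {D, ¬D} at b — b ∈ D
5. b : E?  L(b) = {D} ∪ {¬E}
   apply at b: D⊑B
   open: L(b) ⊇ {B, D, ¬A, ¬C, ¬E} — b ∉ E possible
6. Entailed for b: {B, D}

{B, D}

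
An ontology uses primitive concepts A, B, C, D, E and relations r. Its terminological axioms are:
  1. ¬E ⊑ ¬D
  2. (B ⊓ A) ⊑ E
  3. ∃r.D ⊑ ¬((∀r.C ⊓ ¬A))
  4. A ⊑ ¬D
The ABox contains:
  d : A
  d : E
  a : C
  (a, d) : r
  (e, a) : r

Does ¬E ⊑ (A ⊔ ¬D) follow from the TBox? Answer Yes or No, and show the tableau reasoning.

1. ¬E ⊑ (A ⊔ ¬D)  ⇔  (¬E ⊓ (¬A ⊓ D)) unsat w.r.t. T
   all branches close; clash {D, ¬D} at x₀
2. Hence ¬E ⊑ (A ⊔ ¬D): entailed.

Yes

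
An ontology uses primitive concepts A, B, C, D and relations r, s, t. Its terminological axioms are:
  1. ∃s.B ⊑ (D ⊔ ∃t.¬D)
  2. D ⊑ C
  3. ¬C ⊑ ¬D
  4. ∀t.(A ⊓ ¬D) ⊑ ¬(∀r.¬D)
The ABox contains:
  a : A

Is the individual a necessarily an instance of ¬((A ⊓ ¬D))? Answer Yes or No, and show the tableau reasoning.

No

1. a : ¬((A ⊓ ¬D))?  L(a) = {A} ∪ {(A ⊓ ¬D)}
   open: L(a) ⊇ {A, ¬D, ∀s.¬B, ∃t.(¬A ⊔ D)} (+ ∃-successors) — a ∉ ¬((A ⊓ ¬D)) possible
2. Hence a : ¬((A ⊓ ¬D)): not entailed.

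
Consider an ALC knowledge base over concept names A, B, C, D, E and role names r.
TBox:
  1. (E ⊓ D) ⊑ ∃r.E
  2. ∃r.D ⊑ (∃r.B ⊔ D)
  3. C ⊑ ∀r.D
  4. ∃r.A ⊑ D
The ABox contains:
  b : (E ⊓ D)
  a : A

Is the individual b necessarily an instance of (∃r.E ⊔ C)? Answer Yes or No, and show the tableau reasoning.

1. b : (∃r.E ⊔ C)?  L(b) = {(E ⊓ D)} ∪ {(∀r.¬E ⊓ ¬C)}
   clash {E, ¬E} at an ∃-successor — b ∈ (∃r.E ⊔ C)
2. Hence b : (∃r.E ⊔ C): entailed.

Yes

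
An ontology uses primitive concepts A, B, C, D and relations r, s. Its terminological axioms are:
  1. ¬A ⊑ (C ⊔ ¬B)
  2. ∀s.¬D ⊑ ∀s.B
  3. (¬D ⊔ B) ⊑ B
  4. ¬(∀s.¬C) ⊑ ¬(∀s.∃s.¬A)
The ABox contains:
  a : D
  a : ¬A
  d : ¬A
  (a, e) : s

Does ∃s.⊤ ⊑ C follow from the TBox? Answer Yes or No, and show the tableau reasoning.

No

1. ∃s.⊤ ⊑ C  ⇔  (∃s.⊤ ⊓ ¬C) unsat w.r.t. T
   open: L(x₀) ⊇ {A, D, ¬B, ¬C, ∀s.¬C, …} (+ ∃-successors)
2. Hence ∃s.⊤ ⊑ C: not entailed.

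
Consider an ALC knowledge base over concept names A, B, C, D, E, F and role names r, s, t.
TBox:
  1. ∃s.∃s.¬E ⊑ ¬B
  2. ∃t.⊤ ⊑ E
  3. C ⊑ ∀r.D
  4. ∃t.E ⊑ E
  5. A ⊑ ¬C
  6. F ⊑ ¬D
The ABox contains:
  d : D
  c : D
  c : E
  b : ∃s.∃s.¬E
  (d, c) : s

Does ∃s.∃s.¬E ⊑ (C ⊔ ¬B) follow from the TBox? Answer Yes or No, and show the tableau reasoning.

1. ∃s.∃s.¬E ⊑ (C ⊔ ¬B)  ⇔  (∃s.∃s.¬E ⊓ (¬C ⊓ B)) unsat w.r.t. T
   all branches close; clash {B, ¬B} at x₀
2. Hence ∃s.∃s.¬E ⊑ (C ⊔ ¬B): entailed.

Yes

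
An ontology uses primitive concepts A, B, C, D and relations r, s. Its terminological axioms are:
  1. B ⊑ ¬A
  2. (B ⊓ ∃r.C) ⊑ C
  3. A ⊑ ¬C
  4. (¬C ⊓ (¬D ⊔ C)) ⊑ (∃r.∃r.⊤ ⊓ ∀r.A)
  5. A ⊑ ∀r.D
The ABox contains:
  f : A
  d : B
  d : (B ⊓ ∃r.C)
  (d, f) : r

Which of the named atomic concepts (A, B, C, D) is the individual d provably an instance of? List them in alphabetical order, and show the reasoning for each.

1. d : A?  L(d) = {B, (B ⊓ ∃r.C)} ∪ {¬A}
   apply at d: (B ⊓ ∃r.C)⊑C
   open: L(d) ⊇ {B, C, ¬A, ∃r.C} (+ ∃-successors) — d ∉ A possible
2. d : B?  L(d) = {B, (B ⊓ ∃r.C)} ∪ {¬B}
   clash {B, ¬B} at d — d ∈ B
3. d : C?  L(d) = {B, (B ⊓ ∃r.C)} ∪ {¬C}
   clash {C, ¬C} at d — d ∈ C
4. d : D?  L(d) = {B, (B ⊓ ∃r.C)} ∪ {¬D}
   apply at d: B⊑¬A; (B ⊓ ∃r.C)⊑C
   open: L(d) ⊇ {B, C, ¬A, ¬D, ∃r.C} (+ ∃-successors) — d ∉ D possible
5. Entailed for d: {B, C}

{B, C}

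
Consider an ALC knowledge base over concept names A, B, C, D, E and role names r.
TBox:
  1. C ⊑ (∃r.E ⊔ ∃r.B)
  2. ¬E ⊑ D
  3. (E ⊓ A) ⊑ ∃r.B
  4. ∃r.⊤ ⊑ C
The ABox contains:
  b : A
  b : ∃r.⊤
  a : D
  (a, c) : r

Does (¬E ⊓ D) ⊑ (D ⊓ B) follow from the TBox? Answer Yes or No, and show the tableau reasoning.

No

1. (¬E ⊓ D) ⊑ (D ⊓ B)  ⇔  ((¬E ⊓ D) ⊓ (¬D ⊔ ¬B)) unsat w.r.t. T
   open: L(x₀) ⊇ {D, ¬B, ¬C, ¬E, ∀r.⊥}
2. Hence (¬E ⊓ D) ⊑ (D ⊓ B): not entailed.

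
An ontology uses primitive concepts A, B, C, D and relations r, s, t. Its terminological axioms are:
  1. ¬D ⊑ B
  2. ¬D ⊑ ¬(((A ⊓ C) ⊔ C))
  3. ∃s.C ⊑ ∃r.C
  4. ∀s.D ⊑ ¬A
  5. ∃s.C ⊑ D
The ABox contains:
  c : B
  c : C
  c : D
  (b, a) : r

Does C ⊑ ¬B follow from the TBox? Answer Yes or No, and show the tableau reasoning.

1. C ⊑ ¬B  ⇔  (C ⊓ B) unsat w.r.t. T
   open: L(x₀) ⊇ {B, C, D, ∀s.¬C, ∃s.¬D} (+ ∃-successors)
2. Hence C ⊑ ¬B: not entailed.

No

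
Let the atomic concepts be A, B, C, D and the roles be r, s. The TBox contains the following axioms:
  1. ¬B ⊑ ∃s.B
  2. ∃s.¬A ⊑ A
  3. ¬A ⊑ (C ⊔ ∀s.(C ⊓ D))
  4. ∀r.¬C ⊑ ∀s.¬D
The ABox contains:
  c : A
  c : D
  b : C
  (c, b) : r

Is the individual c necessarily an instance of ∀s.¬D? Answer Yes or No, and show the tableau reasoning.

No

1. c : ∀s.¬D?  L(c) = {A, D} ∪ {∃s.D}
   open: L(c) ⊇ {A, B, D, ∃r.C, ∃s.D} (+ ∃-successors) — c ∉ ∀s.¬D possible
2. Hence c : ∀s.¬D: not entailed.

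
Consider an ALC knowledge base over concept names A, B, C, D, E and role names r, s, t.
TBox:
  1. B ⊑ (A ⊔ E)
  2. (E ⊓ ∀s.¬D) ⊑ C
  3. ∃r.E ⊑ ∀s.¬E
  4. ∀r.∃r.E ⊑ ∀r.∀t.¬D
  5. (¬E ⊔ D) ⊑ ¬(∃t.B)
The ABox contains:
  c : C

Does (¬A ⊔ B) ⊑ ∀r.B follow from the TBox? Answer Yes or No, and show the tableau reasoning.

No

1. (¬A ⊔ B) ⊑ ∀r.B  ⇔  ((¬A ⊔ B) ⊓ ∃r.¬B) unsat w.r.t. T
   open: L(x₀) ⊇ {E, ¬A, ¬B, ¬D, ∀r.¬E, …} (+ ∃-successors)
2. Hence (¬A ⊔ B) ⊑ ∀r.B: not entailed.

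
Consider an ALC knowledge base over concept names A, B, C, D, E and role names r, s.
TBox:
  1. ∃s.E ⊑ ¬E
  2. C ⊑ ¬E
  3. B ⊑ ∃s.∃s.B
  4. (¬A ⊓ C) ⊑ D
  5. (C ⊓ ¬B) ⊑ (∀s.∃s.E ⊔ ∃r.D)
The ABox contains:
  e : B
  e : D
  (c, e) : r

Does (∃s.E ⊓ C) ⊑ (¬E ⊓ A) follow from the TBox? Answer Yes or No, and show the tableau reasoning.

1. (∃s.E ⊓ C) ⊑ (¬E ⊓ A)  ⇔  ((∃s.E ⊓ C) ⊓ (E ⊔ ¬A)) unsat w.r.t. T
   apply at x₀: ∃s.E⊑¬E; C⊑¬E
   open: L(x₀) ⊇ {C, D, ¬A, ¬B, ¬E, …} (+ ∃-successors)
2. Hence (∃s.E ⊓ C) ⊑ (¬E ⊓ A): not entailed.

No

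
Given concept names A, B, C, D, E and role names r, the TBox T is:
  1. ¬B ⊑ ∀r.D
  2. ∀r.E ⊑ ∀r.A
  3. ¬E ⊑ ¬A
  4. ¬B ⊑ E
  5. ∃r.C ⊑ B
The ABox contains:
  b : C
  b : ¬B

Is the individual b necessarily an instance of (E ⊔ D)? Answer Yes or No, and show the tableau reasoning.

1. b : (E ⊔ D)?  L(b) = {C, ¬B} ∪ {(¬E ⊓ ¬D)}
   clash {E, ¬E} at b — b ∈ (E ⊔ D)
2. Hence b : (E ⊔ D): entailed.

Yes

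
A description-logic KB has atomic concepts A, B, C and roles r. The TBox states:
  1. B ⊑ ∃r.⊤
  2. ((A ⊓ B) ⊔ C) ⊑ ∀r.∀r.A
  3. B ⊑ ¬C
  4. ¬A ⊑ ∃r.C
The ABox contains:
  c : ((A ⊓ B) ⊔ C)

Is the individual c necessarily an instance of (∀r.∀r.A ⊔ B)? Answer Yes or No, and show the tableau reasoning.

Yes

1. c : (∀r.∀r.A ⊔ B)?  L(c) = {((A ⊓ B) ⊔ C)} ∪ {(∃r.∃r.¬A ⊓ ¬B)}
   clash {A, ¬A} at an ∃-successor — c ∈ (∀r.∀r.A ⊔ B)
2. Hence c : (∀r.∀r.A ⊔ B): entailed.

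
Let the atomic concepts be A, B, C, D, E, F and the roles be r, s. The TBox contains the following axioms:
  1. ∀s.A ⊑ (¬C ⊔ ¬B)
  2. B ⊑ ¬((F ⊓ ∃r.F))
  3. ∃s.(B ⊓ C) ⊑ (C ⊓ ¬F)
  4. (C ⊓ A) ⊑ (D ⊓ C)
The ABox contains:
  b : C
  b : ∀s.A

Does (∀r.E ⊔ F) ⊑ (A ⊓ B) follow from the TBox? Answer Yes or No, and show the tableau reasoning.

No

1. (∀r.E ⊔ F) ⊑ (A ⊓ B)  ⇔  ((∀r.E ⊔ F) ⊓ (¬A ⊔ ¬B)) unsat w.r.t. T
   open: L(x₀) ⊇ {¬A, ¬B, ∀r.E, ∀s.(¬B ⊔ ¬C), ∃s.¬A} (+ ∃-successors)
2. Hence (∀r.E ⊔ F) ⊑ (A ⊓ B): not entailed.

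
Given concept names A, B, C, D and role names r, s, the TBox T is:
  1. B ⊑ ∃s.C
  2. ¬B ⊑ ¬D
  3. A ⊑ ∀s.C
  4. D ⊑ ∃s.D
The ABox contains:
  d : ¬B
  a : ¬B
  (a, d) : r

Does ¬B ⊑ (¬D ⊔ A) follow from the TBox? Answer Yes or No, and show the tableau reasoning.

1. ¬B ⊑ (¬D ⊔ A)  ⇔  (¬B ⊓ (D ⊓ ¬A)) unsat w.r.t. T
   all branches close; clash {D, ¬D} at x₀
2. Hence ¬B ⊑ (¬D ⊔ A): entailed.

Yes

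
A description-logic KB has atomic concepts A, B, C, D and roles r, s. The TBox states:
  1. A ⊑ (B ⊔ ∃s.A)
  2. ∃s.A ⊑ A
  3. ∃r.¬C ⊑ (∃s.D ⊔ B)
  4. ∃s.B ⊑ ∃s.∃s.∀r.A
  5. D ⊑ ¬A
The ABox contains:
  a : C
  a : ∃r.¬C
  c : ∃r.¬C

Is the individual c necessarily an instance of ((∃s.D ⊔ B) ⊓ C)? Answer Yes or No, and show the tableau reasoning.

No

1. c : ((∃s.D ⊔ B) ⊓ C)?  L(c) = {∃r.¬C} ∪ {((∀s.¬D ⊓ ¬B) ⊔ ¬C)}
   apply at c: ∃r.¬C⊑(∃s.D ⊔ B)
   open: L(c) ⊇ {¬A, ¬C, ¬D, ∀s.¬A, ∀s.¬B, …} (+ ∃-successors) — c ∉ ((∃s.D ⊔ B) ⊓ C) possible
2. Hence c : ((∃s.D ⊔ B) ⊓ C): not entailed.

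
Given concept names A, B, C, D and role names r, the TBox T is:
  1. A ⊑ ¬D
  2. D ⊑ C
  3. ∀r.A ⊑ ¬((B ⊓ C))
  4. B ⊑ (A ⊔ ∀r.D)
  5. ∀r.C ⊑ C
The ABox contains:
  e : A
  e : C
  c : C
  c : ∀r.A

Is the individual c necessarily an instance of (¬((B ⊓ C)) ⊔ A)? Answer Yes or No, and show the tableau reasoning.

1. c : (¬((B ⊓ C)) ⊔ A)?  L(c) = {C, ∀r.A} ∪ {((B ⊓ C) ⊓ ¬A)}
   clash {C, ¬C} at c — c ∈ (¬((B ⊓ C)) ⊔ A)
2. Hence c : (¬((B ⊓ C)) ⊔ A): entailed.

Yes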